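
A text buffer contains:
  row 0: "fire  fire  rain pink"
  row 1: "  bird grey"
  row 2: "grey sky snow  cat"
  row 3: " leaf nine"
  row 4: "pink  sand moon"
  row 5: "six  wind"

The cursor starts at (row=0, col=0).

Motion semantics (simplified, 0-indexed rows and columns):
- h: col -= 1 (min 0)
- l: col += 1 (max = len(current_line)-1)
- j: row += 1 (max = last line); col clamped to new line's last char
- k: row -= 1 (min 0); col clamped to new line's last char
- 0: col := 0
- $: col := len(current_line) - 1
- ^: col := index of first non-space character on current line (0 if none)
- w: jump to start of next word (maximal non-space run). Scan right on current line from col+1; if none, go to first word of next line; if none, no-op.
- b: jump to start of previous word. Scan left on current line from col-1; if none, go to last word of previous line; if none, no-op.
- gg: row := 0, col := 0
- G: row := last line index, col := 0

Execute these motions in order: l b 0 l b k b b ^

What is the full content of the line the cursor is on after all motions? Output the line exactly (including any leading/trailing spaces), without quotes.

After 1 (l): row=0 col=1 char='i'
After 2 (b): row=0 col=0 char='f'
After 3 (0): row=0 col=0 char='f'
After 4 (l): row=0 col=1 char='i'
After 5 (b): row=0 col=0 char='f'
After 6 (k): row=0 col=0 char='f'
After 7 (b): row=0 col=0 char='f'
After 8 (b): row=0 col=0 char='f'
After 9 (^): row=0 col=0 char='f'

Answer: fire  fire  rain pink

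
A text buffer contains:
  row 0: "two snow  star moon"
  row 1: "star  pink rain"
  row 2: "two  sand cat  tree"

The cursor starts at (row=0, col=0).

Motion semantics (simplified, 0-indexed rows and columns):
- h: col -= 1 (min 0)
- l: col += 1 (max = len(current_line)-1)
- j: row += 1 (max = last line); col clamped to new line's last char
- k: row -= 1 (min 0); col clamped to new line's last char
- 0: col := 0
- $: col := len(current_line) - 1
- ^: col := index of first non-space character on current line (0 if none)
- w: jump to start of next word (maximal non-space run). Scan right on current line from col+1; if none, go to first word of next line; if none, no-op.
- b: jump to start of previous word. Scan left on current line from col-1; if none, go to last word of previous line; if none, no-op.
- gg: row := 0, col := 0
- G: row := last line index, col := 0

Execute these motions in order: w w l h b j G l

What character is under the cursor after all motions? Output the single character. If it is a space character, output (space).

Answer: w

Derivation:
After 1 (w): row=0 col=4 char='s'
After 2 (w): row=0 col=10 char='s'
After 3 (l): row=0 col=11 char='t'
After 4 (h): row=0 col=10 char='s'
After 5 (b): row=0 col=4 char='s'
After 6 (j): row=1 col=4 char='_'
After 7 (G): row=2 col=0 char='t'
After 8 (l): row=2 col=1 char='w'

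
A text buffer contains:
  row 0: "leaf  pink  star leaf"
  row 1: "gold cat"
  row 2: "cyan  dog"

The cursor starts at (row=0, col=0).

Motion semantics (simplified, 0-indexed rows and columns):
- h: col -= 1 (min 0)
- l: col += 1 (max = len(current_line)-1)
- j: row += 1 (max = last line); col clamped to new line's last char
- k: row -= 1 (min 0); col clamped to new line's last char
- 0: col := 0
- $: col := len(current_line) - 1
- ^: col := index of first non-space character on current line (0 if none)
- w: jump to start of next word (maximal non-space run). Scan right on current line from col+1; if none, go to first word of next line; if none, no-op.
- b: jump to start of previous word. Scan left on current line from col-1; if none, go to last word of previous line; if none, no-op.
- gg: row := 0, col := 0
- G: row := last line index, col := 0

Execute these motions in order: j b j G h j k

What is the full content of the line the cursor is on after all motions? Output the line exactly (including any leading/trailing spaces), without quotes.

After 1 (j): row=1 col=0 char='g'
After 2 (b): row=0 col=17 char='l'
After 3 (j): row=1 col=7 char='t'
After 4 (G): row=2 col=0 char='c'
After 5 (h): row=2 col=0 char='c'
After 6 (j): row=2 col=0 char='c'
After 7 (k): row=1 col=0 char='g'

Answer: gold cat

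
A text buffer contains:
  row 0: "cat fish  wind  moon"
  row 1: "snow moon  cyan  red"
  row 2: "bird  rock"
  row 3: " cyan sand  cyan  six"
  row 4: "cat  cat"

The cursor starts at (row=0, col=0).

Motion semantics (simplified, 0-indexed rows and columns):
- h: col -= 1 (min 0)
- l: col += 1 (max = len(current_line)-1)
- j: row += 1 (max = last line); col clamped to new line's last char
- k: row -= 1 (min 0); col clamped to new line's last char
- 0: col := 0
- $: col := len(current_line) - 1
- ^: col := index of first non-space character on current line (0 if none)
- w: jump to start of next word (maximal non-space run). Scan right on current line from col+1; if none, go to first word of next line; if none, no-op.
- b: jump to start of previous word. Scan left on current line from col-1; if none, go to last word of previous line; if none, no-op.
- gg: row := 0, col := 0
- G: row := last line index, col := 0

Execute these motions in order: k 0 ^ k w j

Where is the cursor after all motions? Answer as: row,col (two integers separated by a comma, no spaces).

Answer: 1,4

Derivation:
After 1 (k): row=0 col=0 char='c'
After 2 (0): row=0 col=0 char='c'
After 3 (^): row=0 col=0 char='c'
After 4 (k): row=0 col=0 char='c'
After 5 (w): row=0 col=4 char='f'
After 6 (j): row=1 col=4 char='_'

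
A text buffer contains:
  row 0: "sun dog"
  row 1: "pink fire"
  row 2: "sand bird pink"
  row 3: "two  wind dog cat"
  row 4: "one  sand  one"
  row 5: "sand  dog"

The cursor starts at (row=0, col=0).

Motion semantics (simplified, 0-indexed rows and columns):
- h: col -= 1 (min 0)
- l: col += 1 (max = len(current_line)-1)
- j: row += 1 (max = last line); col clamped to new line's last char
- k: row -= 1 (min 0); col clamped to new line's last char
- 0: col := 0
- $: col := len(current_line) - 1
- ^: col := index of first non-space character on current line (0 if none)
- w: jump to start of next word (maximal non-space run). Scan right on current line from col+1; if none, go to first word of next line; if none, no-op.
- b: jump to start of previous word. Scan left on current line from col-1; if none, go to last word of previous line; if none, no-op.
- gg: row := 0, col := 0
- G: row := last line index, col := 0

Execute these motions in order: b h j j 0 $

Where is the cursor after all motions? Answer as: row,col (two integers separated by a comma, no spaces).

Answer: 2,13

Derivation:
After 1 (b): row=0 col=0 char='s'
After 2 (h): row=0 col=0 char='s'
After 3 (j): row=1 col=0 char='p'
After 4 (j): row=2 col=0 char='s'
After 5 (0): row=2 col=0 char='s'
After 6 ($): row=2 col=13 char='k'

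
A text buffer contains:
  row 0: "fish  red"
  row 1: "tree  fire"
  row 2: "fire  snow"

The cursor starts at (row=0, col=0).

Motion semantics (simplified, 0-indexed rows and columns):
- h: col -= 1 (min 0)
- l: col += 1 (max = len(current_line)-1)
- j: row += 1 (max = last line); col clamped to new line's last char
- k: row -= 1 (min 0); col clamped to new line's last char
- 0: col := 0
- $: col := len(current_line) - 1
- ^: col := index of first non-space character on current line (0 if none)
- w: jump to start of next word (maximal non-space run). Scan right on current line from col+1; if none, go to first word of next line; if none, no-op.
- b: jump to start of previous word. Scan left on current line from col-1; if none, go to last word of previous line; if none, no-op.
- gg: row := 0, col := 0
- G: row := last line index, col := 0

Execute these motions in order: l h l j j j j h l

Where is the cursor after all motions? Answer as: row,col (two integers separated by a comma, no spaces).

After 1 (l): row=0 col=1 char='i'
After 2 (h): row=0 col=0 char='f'
After 3 (l): row=0 col=1 char='i'
After 4 (j): row=1 col=1 char='r'
After 5 (j): row=2 col=1 char='i'
After 6 (j): row=2 col=1 char='i'
After 7 (j): row=2 col=1 char='i'
After 8 (h): row=2 col=0 char='f'
After 9 (l): row=2 col=1 char='i'

Answer: 2,1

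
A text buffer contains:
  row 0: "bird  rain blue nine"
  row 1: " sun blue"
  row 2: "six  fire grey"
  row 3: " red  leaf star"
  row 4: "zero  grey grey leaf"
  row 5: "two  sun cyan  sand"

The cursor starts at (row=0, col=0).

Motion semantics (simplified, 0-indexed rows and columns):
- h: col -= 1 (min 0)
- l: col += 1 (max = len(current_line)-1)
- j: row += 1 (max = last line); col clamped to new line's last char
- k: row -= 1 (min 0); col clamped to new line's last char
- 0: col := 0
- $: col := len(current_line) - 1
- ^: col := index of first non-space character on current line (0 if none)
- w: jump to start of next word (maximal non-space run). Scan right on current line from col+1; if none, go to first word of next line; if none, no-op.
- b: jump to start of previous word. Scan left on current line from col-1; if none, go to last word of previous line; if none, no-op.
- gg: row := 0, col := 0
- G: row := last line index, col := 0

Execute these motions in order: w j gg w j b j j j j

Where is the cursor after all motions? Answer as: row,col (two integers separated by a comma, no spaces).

After 1 (w): row=0 col=6 char='r'
After 2 (j): row=1 col=6 char='l'
After 3 (gg): row=0 col=0 char='b'
After 4 (w): row=0 col=6 char='r'
After 5 (j): row=1 col=6 char='l'
After 6 (b): row=1 col=5 char='b'
After 7 (j): row=2 col=5 char='f'
After 8 (j): row=3 col=5 char='_'
After 9 (j): row=4 col=5 char='_'
After 10 (j): row=5 col=5 char='s'

Answer: 5,5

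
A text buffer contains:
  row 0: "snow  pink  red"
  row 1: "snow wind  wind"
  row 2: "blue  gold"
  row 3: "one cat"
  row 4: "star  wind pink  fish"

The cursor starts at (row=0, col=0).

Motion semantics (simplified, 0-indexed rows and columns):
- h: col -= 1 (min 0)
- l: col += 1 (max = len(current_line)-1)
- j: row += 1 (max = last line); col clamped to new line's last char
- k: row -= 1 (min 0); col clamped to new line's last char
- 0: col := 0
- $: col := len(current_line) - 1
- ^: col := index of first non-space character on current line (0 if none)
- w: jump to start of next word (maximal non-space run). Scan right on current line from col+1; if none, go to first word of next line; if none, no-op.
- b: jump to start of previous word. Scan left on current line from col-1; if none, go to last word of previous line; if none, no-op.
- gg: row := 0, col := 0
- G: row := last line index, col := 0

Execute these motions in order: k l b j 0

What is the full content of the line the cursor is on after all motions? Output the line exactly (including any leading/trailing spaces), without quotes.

After 1 (k): row=0 col=0 char='s'
After 2 (l): row=0 col=1 char='n'
After 3 (b): row=0 col=0 char='s'
After 4 (j): row=1 col=0 char='s'
After 5 (0): row=1 col=0 char='s'

Answer: snow wind  wind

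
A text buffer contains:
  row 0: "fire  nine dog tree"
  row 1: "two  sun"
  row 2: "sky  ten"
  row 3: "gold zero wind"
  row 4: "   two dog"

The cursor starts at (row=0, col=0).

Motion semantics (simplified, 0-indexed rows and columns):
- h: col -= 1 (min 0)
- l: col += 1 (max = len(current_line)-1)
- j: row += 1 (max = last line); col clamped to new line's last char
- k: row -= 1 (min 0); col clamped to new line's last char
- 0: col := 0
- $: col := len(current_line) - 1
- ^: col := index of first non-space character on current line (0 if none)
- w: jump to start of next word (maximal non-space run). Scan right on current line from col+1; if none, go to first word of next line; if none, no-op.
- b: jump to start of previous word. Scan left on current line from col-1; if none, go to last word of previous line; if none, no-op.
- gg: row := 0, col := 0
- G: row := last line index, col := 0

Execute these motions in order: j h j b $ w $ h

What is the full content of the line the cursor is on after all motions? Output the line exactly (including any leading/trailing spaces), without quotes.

Answer: sky  ten

Derivation:
After 1 (j): row=1 col=0 char='t'
After 2 (h): row=1 col=0 char='t'
After 3 (j): row=2 col=0 char='s'
After 4 (b): row=1 col=5 char='s'
After 5 ($): row=1 col=7 char='n'
After 6 (w): row=2 col=0 char='s'
After 7 ($): row=2 col=7 char='n'
After 8 (h): row=2 col=6 char='e'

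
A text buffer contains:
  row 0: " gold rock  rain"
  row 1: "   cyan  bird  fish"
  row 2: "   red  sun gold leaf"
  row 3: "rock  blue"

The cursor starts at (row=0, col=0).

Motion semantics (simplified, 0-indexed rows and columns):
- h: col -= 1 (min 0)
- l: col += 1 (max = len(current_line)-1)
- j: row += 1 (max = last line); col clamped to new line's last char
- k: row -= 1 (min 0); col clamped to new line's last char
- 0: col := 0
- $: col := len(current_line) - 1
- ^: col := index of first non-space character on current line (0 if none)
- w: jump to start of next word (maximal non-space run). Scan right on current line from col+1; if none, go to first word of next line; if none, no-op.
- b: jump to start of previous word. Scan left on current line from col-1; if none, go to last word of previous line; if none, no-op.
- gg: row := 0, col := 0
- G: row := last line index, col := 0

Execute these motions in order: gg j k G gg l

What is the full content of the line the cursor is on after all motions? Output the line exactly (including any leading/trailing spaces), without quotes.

Answer:  gold rock  rain

Derivation:
After 1 (gg): row=0 col=0 char='_'
After 2 (j): row=1 col=0 char='_'
After 3 (k): row=0 col=0 char='_'
After 4 (G): row=3 col=0 char='r'
After 5 (gg): row=0 col=0 char='_'
After 6 (l): row=0 col=1 char='g'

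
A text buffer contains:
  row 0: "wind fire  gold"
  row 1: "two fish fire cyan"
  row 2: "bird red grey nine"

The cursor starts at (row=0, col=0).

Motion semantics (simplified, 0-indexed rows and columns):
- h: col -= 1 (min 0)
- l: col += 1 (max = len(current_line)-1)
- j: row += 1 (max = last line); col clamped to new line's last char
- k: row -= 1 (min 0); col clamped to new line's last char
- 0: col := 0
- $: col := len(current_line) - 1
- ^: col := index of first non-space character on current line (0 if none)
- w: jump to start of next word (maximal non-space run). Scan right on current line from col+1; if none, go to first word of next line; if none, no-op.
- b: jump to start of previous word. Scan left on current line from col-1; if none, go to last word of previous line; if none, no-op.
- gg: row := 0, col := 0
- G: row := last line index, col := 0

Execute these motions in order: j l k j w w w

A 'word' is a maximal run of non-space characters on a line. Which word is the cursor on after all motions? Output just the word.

Answer: cyan

Derivation:
After 1 (j): row=1 col=0 char='t'
After 2 (l): row=1 col=1 char='w'
After 3 (k): row=0 col=1 char='i'
After 4 (j): row=1 col=1 char='w'
After 5 (w): row=1 col=4 char='f'
After 6 (w): row=1 col=9 char='f'
After 7 (w): row=1 col=14 char='c'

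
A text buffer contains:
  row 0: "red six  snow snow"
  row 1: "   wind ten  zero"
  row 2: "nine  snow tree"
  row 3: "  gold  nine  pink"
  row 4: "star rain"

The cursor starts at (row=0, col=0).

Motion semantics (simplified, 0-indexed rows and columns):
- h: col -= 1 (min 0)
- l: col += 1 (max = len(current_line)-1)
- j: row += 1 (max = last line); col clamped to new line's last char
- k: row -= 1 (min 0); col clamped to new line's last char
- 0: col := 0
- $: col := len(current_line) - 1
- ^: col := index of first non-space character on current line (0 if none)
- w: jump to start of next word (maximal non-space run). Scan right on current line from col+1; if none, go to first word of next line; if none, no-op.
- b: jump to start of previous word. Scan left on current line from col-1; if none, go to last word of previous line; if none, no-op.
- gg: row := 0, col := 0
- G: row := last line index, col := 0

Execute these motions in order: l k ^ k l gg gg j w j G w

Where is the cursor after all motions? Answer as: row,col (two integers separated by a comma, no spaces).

After 1 (l): row=0 col=1 char='e'
After 2 (k): row=0 col=1 char='e'
After 3 (^): row=0 col=0 char='r'
After 4 (k): row=0 col=0 char='r'
After 5 (l): row=0 col=1 char='e'
After 6 (gg): row=0 col=0 char='r'
After 7 (gg): row=0 col=0 char='r'
After 8 (j): row=1 col=0 char='_'
After 9 (w): row=1 col=3 char='w'
After 10 (j): row=2 col=3 char='e'
After 11 (G): row=4 col=0 char='s'
After 12 (w): row=4 col=5 char='r'

Answer: 4,5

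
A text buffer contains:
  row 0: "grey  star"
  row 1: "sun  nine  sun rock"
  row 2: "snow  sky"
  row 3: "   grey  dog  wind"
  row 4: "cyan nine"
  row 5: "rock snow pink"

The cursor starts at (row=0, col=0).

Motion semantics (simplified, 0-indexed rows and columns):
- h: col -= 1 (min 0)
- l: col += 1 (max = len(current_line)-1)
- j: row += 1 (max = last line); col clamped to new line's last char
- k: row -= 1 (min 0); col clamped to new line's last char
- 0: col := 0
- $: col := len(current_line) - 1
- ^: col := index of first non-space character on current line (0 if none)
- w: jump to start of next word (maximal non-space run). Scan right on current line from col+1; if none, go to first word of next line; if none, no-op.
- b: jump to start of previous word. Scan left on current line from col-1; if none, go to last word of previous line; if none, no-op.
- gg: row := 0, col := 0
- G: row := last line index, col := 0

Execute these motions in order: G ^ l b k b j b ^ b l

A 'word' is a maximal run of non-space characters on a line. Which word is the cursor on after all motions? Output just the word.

Answer: wind

Derivation:
After 1 (G): row=5 col=0 char='r'
After 2 (^): row=5 col=0 char='r'
After 3 (l): row=5 col=1 char='o'
After 4 (b): row=5 col=0 char='r'
After 5 (k): row=4 col=0 char='c'
After 6 (b): row=3 col=14 char='w'
After 7 (j): row=4 col=8 char='e'
After 8 (b): row=4 col=5 char='n'
After 9 (^): row=4 col=0 char='c'
After 10 (b): row=3 col=14 char='w'
After 11 (l): row=3 col=15 char='i'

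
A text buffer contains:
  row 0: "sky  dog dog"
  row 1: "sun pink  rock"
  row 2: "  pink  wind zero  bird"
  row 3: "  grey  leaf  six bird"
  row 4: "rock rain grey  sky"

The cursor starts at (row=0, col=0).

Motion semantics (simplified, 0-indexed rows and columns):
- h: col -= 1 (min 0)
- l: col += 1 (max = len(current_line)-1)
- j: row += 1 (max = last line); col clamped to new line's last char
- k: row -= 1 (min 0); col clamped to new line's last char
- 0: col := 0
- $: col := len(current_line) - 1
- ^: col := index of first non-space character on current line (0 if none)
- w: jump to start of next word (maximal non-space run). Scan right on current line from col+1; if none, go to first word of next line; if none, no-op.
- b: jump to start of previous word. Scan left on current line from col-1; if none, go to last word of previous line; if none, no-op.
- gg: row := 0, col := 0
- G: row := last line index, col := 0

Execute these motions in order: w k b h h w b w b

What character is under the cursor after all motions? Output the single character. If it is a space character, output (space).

After 1 (w): row=0 col=5 char='d'
After 2 (k): row=0 col=5 char='d'
After 3 (b): row=0 col=0 char='s'
After 4 (h): row=0 col=0 char='s'
After 5 (h): row=0 col=0 char='s'
After 6 (w): row=0 col=5 char='d'
After 7 (b): row=0 col=0 char='s'
After 8 (w): row=0 col=5 char='d'
After 9 (b): row=0 col=0 char='s'

Answer: s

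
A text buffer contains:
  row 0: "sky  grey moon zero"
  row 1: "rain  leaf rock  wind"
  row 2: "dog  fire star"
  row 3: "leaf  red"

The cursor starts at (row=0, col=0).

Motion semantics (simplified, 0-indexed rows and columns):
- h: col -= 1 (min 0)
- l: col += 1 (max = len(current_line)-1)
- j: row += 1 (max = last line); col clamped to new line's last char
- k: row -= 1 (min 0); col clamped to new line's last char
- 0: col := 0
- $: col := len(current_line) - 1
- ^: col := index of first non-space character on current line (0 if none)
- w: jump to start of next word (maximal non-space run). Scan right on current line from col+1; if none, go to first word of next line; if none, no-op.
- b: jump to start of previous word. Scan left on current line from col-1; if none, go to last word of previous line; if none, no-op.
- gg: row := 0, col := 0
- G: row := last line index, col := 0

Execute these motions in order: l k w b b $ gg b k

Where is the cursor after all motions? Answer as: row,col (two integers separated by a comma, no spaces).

After 1 (l): row=0 col=1 char='k'
After 2 (k): row=0 col=1 char='k'
After 3 (w): row=0 col=5 char='g'
After 4 (b): row=0 col=0 char='s'
After 5 (b): row=0 col=0 char='s'
After 6 ($): row=0 col=18 char='o'
After 7 (gg): row=0 col=0 char='s'
After 8 (b): row=0 col=0 char='s'
After 9 (k): row=0 col=0 char='s'

Answer: 0,0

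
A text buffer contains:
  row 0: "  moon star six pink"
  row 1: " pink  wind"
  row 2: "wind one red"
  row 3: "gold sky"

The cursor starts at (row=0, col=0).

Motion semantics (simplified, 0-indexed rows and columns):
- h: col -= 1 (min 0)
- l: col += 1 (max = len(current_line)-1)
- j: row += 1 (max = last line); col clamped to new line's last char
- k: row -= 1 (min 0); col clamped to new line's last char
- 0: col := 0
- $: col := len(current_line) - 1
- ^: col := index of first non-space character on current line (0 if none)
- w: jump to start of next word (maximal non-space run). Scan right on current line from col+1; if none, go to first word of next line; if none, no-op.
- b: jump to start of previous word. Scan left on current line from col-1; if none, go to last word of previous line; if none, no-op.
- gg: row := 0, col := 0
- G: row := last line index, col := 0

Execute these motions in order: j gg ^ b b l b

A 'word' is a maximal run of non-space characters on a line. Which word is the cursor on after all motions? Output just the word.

Answer: moon

Derivation:
After 1 (j): row=1 col=0 char='_'
After 2 (gg): row=0 col=0 char='_'
After 3 (^): row=0 col=2 char='m'
After 4 (b): row=0 col=2 char='m'
After 5 (b): row=0 col=2 char='m'
After 6 (l): row=0 col=3 char='o'
After 7 (b): row=0 col=2 char='m'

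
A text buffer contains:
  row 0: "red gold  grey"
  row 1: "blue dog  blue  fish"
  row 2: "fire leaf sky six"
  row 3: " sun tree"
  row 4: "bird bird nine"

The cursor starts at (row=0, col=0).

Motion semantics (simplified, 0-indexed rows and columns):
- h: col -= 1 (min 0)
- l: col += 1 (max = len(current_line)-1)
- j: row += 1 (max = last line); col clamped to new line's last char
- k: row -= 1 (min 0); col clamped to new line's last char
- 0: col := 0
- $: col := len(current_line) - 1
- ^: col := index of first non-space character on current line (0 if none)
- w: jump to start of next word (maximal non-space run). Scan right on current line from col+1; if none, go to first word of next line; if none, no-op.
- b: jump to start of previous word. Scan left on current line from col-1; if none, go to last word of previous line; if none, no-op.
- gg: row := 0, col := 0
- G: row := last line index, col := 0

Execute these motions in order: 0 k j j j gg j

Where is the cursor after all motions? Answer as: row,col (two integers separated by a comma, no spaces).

After 1 (0): row=0 col=0 char='r'
After 2 (k): row=0 col=0 char='r'
After 3 (j): row=1 col=0 char='b'
After 4 (j): row=2 col=0 char='f'
After 5 (j): row=3 col=0 char='_'
After 6 (gg): row=0 col=0 char='r'
After 7 (j): row=1 col=0 char='b'

Answer: 1,0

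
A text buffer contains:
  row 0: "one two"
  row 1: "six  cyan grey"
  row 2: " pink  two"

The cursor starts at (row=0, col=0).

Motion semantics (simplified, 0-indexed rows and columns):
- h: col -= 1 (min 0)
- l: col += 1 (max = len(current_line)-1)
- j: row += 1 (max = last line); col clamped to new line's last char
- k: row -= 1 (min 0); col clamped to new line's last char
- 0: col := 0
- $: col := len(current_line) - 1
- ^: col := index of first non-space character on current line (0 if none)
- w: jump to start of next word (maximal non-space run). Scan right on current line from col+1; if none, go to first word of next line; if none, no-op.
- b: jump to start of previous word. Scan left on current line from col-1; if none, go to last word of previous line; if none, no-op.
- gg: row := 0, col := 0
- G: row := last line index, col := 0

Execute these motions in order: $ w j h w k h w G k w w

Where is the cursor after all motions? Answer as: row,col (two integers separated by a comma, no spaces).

Answer: 1,10

Derivation:
After 1 ($): row=0 col=6 char='o'
After 2 (w): row=1 col=0 char='s'
After 3 (j): row=2 col=0 char='_'
After 4 (h): row=2 col=0 char='_'
After 5 (w): row=2 col=1 char='p'
After 6 (k): row=1 col=1 char='i'
After 7 (h): row=1 col=0 char='s'
After 8 (w): row=1 col=5 char='c'
After 9 (G): row=2 col=0 char='_'
After 10 (k): row=1 col=0 char='s'
After 11 (w): row=1 col=5 char='c'
After 12 (w): row=1 col=10 char='g'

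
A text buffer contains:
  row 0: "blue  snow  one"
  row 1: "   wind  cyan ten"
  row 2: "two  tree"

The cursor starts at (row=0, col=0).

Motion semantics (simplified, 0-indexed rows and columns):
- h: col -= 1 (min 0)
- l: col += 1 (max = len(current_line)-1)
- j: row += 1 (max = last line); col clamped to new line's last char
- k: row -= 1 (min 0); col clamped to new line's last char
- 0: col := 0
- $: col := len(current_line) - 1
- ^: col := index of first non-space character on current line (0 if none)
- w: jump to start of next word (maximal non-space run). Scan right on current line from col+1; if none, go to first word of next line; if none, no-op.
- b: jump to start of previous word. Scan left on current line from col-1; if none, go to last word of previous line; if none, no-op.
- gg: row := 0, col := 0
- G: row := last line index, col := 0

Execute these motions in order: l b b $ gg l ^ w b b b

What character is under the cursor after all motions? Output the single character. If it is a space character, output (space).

Answer: b

Derivation:
After 1 (l): row=0 col=1 char='l'
After 2 (b): row=0 col=0 char='b'
After 3 (b): row=0 col=0 char='b'
After 4 ($): row=0 col=14 char='e'
After 5 (gg): row=0 col=0 char='b'
After 6 (l): row=0 col=1 char='l'
After 7 (^): row=0 col=0 char='b'
After 8 (w): row=0 col=6 char='s'
After 9 (b): row=0 col=0 char='b'
After 10 (b): row=0 col=0 char='b'
After 11 (b): row=0 col=0 char='b'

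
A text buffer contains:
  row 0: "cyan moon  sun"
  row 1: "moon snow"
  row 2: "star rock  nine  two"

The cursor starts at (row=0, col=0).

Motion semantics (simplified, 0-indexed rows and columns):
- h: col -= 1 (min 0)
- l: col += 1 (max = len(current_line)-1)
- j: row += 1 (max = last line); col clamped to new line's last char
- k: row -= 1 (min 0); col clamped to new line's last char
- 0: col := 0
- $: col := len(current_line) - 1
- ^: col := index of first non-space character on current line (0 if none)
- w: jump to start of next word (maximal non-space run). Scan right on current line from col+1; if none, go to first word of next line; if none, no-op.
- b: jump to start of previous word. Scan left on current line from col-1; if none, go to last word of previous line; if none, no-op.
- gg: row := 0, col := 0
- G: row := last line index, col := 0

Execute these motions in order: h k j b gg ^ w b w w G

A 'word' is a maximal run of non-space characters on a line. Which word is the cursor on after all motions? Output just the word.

After 1 (h): row=0 col=0 char='c'
After 2 (k): row=0 col=0 char='c'
After 3 (j): row=1 col=0 char='m'
After 4 (b): row=0 col=11 char='s'
After 5 (gg): row=0 col=0 char='c'
After 6 (^): row=0 col=0 char='c'
After 7 (w): row=0 col=5 char='m'
After 8 (b): row=0 col=0 char='c'
After 9 (w): row=0 col=5 char='m'
After 10 (w): row=0 col=11 char='s'
After 11 (G): row=2 col=0 char='s'

Answer: star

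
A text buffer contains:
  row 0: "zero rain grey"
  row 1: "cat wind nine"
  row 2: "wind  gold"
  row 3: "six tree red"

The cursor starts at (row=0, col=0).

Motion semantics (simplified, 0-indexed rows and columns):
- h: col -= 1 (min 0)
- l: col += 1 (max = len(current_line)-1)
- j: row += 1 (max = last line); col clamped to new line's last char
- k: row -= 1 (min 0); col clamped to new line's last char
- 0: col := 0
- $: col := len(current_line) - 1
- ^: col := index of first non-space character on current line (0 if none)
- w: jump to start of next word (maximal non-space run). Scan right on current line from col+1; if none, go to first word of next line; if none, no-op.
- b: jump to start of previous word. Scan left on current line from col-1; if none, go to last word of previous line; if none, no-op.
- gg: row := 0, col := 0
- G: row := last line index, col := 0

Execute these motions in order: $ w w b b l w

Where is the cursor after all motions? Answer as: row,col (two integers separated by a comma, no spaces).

After 1 ($): row=0 col=13 char='y'
After 2 (w): row=1 col=0 char='c'
After 3 (w): row=1 col=4 char='w'
After 4 (b): row=1 col=0 char='c'
After 5 (b): row=0 col=10 char='g'
After 6 (l): row=0 col=11 char='r'
After 7 (w): row=1 col=0 char='c'

Answer: 1,0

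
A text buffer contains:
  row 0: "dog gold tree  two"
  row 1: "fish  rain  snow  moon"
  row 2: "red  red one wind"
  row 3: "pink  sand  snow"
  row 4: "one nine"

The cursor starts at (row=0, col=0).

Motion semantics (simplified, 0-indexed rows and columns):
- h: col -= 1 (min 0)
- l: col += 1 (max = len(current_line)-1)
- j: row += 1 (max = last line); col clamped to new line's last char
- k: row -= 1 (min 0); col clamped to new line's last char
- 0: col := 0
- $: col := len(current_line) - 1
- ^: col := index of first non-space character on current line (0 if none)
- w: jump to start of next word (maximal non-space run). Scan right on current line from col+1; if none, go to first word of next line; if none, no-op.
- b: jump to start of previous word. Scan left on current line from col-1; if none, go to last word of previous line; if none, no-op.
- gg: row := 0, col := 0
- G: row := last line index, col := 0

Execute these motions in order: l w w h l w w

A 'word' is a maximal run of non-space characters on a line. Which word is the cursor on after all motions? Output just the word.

After 1 (l): row=0 col=1 char='o'
After 2 (w): row=0 col=4 char='g'
After 3 (w): row=0 col=9 char='t'
After 4 (h): row=0 col=8 char='_'
After 5 (l): row=0 col=9 char='t'
After 6 (w): row=0 col=15 char='t'
After 7 (w): row=1 col=0 char='f'

Answer: fish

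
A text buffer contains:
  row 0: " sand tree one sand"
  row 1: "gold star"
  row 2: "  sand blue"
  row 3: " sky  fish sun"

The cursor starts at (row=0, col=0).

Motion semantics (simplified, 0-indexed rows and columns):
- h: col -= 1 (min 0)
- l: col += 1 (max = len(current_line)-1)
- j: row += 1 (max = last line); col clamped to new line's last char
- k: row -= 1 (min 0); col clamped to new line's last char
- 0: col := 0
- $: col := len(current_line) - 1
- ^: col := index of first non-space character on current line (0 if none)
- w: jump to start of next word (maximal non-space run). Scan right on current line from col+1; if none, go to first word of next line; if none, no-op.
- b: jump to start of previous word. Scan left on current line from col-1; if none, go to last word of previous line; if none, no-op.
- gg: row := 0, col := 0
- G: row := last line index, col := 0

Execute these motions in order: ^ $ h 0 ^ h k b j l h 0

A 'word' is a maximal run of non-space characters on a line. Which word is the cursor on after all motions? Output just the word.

After 1 (^): row=0 col=1 char='s'
After 2 ($): row=0 col=18 char='d'
After 3 (h): row=0 col=17 char='n'
After 4 (0): row=0 col=0 char='_'
After 5 (^): row=0 col=1 char='s'
After 6 (h): row=0 col=0 char='_'
After 7 (k): row=0 col=0 char='_'
After 8 (b): row=0 col=0 char='_'
After 9 (j): row=1 col=0 char='g'
After 10 (l): row=1 col=1 char='o'
After 11 (h): row=1 col=0 char='g'
After 12 (0): row=1 col=0 char='g'

Answer: gold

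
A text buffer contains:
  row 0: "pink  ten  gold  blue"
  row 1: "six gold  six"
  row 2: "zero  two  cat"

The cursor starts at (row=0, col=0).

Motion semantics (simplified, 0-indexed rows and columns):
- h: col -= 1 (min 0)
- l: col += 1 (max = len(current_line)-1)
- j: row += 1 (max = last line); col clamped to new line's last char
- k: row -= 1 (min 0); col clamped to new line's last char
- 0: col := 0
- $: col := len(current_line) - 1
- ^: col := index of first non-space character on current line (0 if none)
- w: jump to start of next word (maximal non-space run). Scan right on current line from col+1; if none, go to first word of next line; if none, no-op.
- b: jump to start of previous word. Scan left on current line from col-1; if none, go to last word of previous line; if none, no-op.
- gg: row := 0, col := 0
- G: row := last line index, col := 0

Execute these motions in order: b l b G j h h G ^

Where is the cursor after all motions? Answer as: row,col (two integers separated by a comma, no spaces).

After 1 (b): row=0 col=0 char='p'
After 2 (l): row=0 col=1 char='i'
After 3 (b): row=0 col=0 char='p'
After 4 (G): row=2 col=0 char='z'
After 5 (j): row=2 col=0 char='z'
After 6 (h): row=2 col=0 char='z'
After 7 (h): row=2 col=0 char='z'
After 8 (G): row=2 col=0 char='z'
After 9 (^): row=2 col=0 char='z'

Answer: 2,0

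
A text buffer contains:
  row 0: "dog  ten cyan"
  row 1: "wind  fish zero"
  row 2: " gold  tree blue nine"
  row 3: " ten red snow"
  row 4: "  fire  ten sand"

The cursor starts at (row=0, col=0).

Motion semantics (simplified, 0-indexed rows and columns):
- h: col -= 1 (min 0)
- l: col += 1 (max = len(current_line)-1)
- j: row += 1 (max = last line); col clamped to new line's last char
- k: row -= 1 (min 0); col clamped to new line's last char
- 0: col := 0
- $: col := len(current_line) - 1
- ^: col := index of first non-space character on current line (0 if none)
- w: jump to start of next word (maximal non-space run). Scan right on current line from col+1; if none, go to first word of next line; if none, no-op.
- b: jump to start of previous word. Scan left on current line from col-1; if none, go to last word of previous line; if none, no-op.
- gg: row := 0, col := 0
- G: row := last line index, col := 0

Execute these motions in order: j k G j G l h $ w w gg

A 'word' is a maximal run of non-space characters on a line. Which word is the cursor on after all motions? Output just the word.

Answer: dog

Derivation:
After 1 (j): row=1 col=0 char='w'
After 2 (k): row=0 col=0 char='d'
After 3 (G): row=4 col=0 char='_'
After 4 (j): row=4 col=0 char='_'
After 5 (G): row=4 col=0 char='_'
After 6 (l): row=4 col=1 char='_'
After 7 (h): row=4 col=0 char='_'
After 8 ($): row=4 col=15 char='d'
After 9 (w): row=4 col=15 char='d'
After 10 (w): row=4 col=15 char='d'
After 11 (gg): row=0 col=0 char='d'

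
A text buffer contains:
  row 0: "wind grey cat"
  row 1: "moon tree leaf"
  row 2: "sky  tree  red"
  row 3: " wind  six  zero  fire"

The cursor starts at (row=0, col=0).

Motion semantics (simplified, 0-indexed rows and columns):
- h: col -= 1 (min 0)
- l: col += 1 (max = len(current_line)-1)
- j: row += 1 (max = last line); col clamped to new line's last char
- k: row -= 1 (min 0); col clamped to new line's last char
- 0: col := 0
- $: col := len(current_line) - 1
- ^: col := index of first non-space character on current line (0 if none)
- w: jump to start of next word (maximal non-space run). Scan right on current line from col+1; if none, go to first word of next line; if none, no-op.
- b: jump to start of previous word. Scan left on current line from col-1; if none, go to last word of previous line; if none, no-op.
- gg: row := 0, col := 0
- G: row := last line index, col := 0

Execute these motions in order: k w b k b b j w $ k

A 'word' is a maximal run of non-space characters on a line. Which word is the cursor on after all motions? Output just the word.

After 1 (k): row=0 col=0 char='w'
After 2 (w): row=0 col=5 char='g'
After 3 (b): row=0 col=0 char='w'
After 4 (k): row=0 col=0 char='w'
After 5 (b): row=0 col=0 char='w'
After 6 (b): row=0 col=0 char='w'
After 7 (j): row=1 col=0 char='m'
After 8 (w): row=1 col=5 char='t'
After 9 ($): row=1 col=13 char='f'
After 10 (k): row=0 col=12 char='t'

Answer: cat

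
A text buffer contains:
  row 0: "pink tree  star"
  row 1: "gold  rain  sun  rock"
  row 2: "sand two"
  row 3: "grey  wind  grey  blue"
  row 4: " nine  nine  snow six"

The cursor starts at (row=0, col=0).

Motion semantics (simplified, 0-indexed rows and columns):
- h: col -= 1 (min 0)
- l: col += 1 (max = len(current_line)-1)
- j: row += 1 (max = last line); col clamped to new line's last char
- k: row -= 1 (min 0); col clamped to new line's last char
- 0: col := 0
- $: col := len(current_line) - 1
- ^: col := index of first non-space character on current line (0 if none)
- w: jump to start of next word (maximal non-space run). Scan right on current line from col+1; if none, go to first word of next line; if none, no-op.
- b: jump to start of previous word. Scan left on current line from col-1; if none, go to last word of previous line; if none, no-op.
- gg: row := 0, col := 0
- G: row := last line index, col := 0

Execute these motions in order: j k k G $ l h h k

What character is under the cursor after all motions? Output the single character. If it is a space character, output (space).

Answer: b

Derivation:
After 1 (j): row=1 col=0 char='g'
After 2 (k): row=0 col=0 char='p'
After 3 (k): row=0 col=0 char='p'
After 4 (G): row=4 col=0 char='_'
After 5 ($): row=4 col=20 char='x'
After 6 (l): row=4 col=20 char='x'
After 7 (h): row=4 col=19 char='i'
After 8 (h): row=4 col=18 char='s'
After 9 (k): row=3 col=18 char='b'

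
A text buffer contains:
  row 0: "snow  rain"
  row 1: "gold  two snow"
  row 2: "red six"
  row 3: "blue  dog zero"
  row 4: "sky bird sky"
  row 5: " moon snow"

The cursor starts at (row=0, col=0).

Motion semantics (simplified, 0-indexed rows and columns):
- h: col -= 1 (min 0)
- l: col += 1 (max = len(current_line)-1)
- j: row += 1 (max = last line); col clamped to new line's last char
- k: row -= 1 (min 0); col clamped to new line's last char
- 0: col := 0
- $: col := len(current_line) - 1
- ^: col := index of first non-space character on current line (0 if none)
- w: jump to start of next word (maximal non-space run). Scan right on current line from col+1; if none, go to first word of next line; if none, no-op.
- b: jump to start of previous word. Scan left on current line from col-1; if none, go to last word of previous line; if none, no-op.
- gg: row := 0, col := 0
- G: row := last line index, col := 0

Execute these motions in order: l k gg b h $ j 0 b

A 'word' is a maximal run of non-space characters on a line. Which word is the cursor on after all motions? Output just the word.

After 1 (l): row=0 col=1 char='n'
After 2 (k): row=0 col=1 char='n'
After 3 (gg): row=0 col=0 char='s'
After 4 (b): row=0 col=0 char='s'
After 5 (h): row=0 col=0 char='s'
After 6 ($): row=0 col=9 char='n'
After 7 (j): row=1 col=9 char='_'
After 8 (0): row=1 col=0 char='g'
After 9 (b): row=0 col=6 char='r'

Answer: rain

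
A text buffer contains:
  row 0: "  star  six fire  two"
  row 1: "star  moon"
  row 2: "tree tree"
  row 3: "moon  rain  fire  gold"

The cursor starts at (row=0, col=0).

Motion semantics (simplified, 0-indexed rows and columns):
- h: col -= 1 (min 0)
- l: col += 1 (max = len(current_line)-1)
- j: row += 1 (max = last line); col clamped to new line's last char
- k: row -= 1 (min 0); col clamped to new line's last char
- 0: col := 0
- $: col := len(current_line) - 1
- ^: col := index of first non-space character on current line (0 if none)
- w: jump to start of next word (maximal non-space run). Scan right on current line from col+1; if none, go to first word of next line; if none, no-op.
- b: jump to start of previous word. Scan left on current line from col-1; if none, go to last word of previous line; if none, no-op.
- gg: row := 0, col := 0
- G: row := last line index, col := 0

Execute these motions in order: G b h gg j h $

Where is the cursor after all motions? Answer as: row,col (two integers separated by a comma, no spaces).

After 1 (G): row=3 col=0 char='m'
After 2 (b): row=2 col=5 char='t'
After 3 (h): row=2 col=4 char='_'
After 4 (gg): row=0 col=0 char='_'
After 5 (j): row=1 col=0 char='s'
After 6 (h): row=1 col=0 char='s'
After 7 ($): row=1 col=9 char='n'

Answer: 1,9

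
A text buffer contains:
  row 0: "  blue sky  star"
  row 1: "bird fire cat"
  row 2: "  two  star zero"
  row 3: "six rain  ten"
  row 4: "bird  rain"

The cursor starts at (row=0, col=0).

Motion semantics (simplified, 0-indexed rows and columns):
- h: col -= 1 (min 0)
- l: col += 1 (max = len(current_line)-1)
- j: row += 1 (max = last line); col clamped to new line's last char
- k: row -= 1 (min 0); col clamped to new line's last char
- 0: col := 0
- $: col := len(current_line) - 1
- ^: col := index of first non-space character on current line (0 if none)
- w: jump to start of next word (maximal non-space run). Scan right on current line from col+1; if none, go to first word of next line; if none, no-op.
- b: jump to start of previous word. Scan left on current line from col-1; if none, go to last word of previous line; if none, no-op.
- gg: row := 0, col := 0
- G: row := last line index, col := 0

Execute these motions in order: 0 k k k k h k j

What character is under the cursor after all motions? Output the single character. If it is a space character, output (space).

After 1 (0): row=0 col=0 char='_'
After 2 (k): row=0 col=0 char='_'
After 3 (k): row=0 col=0 char='_'
After 4 (k): row=0 col=0 char='_'
After 5 (k): row=0 col=0 char='_'
After 6 (h): row=0 col=0 char='_'
After 7 (k): row=0 col=0 char='_'
After 8 (j): row=1 col=0 char='b'

Answer: b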